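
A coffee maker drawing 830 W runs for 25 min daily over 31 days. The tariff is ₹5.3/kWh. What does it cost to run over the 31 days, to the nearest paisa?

₹56.82

Runtime = 25 min × 31 = 775 min = 12.916666… h
Energy = 0.83 kW × 12.916666… h = 10.720833… kWh
Cost = 10.720833… kWh × ₹5.3/kWh = ₹56.82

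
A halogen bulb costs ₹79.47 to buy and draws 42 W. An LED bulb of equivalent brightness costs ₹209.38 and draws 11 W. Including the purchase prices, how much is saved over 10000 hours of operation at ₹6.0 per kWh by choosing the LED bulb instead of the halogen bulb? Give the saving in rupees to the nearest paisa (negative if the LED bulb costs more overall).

halogen bulb: ₹79.47 + (42/1000) kW × 10000 h × ₹6.0 = ₹79.47 + ₹2520 = ₹2599.47
LED bulb: ₹209.38 + (11/1000) kW × 10000 h × ₹6.0 = ₹209.38 + ₹660 = ₹869.38
Saving = ₹2599.47 − ₹869.38 = ₹1730.09

₹1730.09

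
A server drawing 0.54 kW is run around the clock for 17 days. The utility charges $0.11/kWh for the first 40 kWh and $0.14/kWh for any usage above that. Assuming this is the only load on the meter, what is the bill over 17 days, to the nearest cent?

Runtime = 24 h × 17 = 408 h
Energy = 0.54 kW × 408 h = 220.32 kWh
Tier 1 (0–40 kWh): 40 × $0.11 = $4.4
Above 40 kWh: 180.32 × $0.14 = $25.2448
Bill = $29.64

$29.64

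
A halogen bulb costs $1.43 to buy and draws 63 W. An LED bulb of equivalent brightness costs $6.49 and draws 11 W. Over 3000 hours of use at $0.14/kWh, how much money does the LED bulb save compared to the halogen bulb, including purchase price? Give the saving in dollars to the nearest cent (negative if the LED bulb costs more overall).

$16.78

halogen bulb: $1.43 + (63/1000) kW × 3000 h × $0.14 = $1.43 + $26.46 = $27.89
LED bulb: $6.49 + (11/1000) kW × 3000 h × $0.14 = $6.49 + $4.62 = $11.11
Saving = $27.89 − $11.11 = $16.78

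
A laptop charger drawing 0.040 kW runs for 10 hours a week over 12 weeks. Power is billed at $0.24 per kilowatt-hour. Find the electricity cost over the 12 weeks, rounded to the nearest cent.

Runtime = 10 h/week × 12 weeks = 120 h
Energy = 0.04 kW × 120 h = 4.8 kWh
Cost = 4.8 kWh × $0.24/kWh = $1.15

$1.15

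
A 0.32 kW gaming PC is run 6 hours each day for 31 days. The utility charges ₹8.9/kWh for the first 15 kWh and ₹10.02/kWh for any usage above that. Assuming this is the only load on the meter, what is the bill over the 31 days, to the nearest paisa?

₹579.59

Runtime = 6 h/day × 31 days = 186 h
Energy = 0.32 kW × 186 h = 59.52 kWh
Tier 1 (0–15 kWh): 15 × ₹8.9 = ₹133.5
Above 15 kWh: 44.52 × ₹10.02 = ₹446.0904
Bill = ₹579.59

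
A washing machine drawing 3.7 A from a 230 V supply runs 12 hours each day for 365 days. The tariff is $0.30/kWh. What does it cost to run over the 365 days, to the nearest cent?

$1118.21

Power = 3.7 A × 230 V = 851 W = 0.851 kW
Runtime = 12 h/day × 365 days = 4380 h
Energy = 0.851 kW × 4380 h = 3727.38 kWh
Cost = 3727.38 kWh × $0.30/kWh = $1118.21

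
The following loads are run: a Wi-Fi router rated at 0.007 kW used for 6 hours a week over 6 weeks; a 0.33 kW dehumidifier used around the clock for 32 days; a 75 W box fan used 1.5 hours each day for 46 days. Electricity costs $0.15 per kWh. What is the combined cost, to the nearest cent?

$38.83

Wi-Fi router: Runtime = 6 h/week × 6 weeks = 36 h
Wi-Fi router: 0.007 kW × 36 h = 0.252 kWh
dehumidifier: Runtime = 24 h × 32 = 768 h
dehumidifier: 0.33 kW × 768 h = 253.44 kWh
box fan: Runtime = 1.5 h/day × 46 days = 69 h
box fan: 0.075 kW × 69 h = 5.175 kWh
Total energy = 258.867 kWh
Cost = 258.867 × $0.15 = $38.83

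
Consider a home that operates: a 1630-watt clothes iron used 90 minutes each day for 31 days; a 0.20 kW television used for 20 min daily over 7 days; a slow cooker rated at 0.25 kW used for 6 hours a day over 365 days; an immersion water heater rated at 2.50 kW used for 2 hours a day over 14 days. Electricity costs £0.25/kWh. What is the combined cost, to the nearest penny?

clothes iron: Runtime = 90 min × 31 = 2790 min = 46.5 h
clothes iron: 1.63 kW × 46.5 h = 75.795 kWh
television: Runtime = 20 min × 7 = 140 min = 2.333333… h
television: 0.2 kW × 2.333333… h = 0.466666… kWh
slow cooker: Runtime = 6 h/day × 365 days = 2190 h
slow cooker: 0.25 kW × 2190 h = 547.5 kWh
immersion water heater: Runtime = 2 h/day × 14 days = 28 h
immersion water heater: 2.5 kW × 28 h = 70 kWh
Total energy = 693.761666… kWh
Cost = 693.761666… × £0.25 = £173.44

£173.44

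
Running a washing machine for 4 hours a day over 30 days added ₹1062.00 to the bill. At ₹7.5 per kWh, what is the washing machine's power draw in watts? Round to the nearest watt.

Energy = ₹1062.00 ÷ ₹7.5/kWh = 141.6 kWh
Runtime = 4 h/day × 30 days = 120 h
Power = 141.6 kWh ÷ 120 h = 1.18 kW = 1180 W

1180 W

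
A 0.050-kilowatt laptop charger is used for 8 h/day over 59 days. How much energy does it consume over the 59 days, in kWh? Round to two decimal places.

Runtime = 8 h/day × 59 days = 472 h
Energy = 0.05 kW × 472 h = 23.6 kWh

23.60 kWh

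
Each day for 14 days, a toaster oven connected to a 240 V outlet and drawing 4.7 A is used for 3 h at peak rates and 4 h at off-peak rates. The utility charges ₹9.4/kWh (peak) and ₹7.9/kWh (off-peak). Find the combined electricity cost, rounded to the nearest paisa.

Power = 4.7 A × 240 V = 1128 W = 1.128 kW
Peak energy = 1.128 kW × 3 h × 14 = 47.376 kWh
Off-peak energy = 1.128 kW × 4 h × 14 = 63.168 kWh
Cost = 47.376 × ₹9.4 + 63.168 × ₹7.9 = ₹445.3344 + ₹499.0272 = ₹944.36

₹944.36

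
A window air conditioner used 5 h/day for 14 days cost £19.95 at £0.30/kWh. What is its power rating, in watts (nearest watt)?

Energy = £19.95 ÷ £0.30/kWh = 66.5 kWh
Runtime = 5 h/day × 14 days = 70 h
Power = 66.5 kWh ÷ 70 h = 0.95 kW = 950 W

950 W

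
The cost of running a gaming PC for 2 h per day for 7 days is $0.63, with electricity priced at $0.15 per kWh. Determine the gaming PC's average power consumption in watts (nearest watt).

Energy = $0.63 ÷ $0.15/kWh = 4.2 kWh
Runtime = 2 h/day × 7 days = 14 h
Power = 4.2 kWh ÷ 14 h = 0.3 kW = 300 W

300 W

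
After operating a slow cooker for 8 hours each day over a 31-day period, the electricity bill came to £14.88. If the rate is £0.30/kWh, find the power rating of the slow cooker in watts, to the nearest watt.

200 W

Energy = £14.88 ÷ £0.30/kWh = 49.6 kWh
Runtime = 8 h/day × 31 days = 248 h
Power = 49.6 kWh ÷ 248 h = 0.2 kW = 200 W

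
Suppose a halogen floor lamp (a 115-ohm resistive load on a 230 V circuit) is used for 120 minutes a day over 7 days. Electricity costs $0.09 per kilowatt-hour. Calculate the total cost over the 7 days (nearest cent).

Power = V²/R = 230²/115 = 460 W = 0.46 kW
Runtime = 120 min × 7 = 840 min = 14 h
Energy = 0.46 kW × 14 h = 6.44 kWh
Cost = 6.44 kWh × $0.09/kWh = $0.58

$0.58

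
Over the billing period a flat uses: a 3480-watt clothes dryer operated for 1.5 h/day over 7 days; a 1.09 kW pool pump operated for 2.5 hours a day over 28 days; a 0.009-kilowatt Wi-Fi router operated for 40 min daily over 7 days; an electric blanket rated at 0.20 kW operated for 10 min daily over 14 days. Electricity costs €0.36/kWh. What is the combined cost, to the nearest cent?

€40.81

clothes dryer: Runtime = 1.5 h/day × 7 days = 10.5 h
clothes dryer: 3.48 kW × 10.5 h = 36.54 kWh
pool pump: Runtime = 2.5 h/day × 28 days = 70 h
pool pump: 1.09 kW × 70 h = 76.3 kWh
Wi-Fi router: Runtime = 40 min × 7 = 280 min = 4.666666… h
Wi-Fi router: 0.009 kW × 4.666666… h = 0.042 kWh
electric blanket: Runtime = 10 min × 14 = 140 min = 2.333333… h
electric blanket: 0.2 kW × 2.333333… h = 0.466666… kWh
Total energy = 113.348666… kWh
Cost = 113.348666… × €0.36 = €40.81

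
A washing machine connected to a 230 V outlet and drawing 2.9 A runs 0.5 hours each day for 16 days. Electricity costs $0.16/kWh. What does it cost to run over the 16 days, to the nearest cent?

Power = 2.9 A × 230 V = 667 W = 0.667 kW
Runtime = 0.5 h/day × 16 days = 8 h
Energy = 0.667 kW × 8 h = 5.336 kWh
Cost = 5.336 kWh × $0.16/kWh = $0.85

$0.85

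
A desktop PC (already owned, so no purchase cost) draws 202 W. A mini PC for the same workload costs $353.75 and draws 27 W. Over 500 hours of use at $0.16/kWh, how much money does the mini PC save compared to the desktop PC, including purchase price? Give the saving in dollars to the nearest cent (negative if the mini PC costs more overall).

-$339.75

desktop PC: $0.00 + (202/1000) kW × 500 h × $0.16 = $0.00 + $16.16 = $16.16
mini PC: $353.75 + (27/1000) kW × 500 h × $0.16 = $353.75 + $2.16 = $355.91
Saving = $16.16 − $355.91 = −$339.75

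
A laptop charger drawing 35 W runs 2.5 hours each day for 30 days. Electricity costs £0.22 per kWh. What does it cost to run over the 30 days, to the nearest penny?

Runtime = 2.5 h/day × 30 days = 75 h
Energy = 0.035 kW × 75 h = 2.625 kWh
Cost = 2.625 kWh × £0.22/kWh = £0.58

£0.58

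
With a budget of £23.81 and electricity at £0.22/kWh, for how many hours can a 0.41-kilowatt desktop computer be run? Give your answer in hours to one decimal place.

Energy available = £23.81 ÷ £0.22/kWh = 108.2273 kWh
Hours = 108.2273 kWh ÷ 0.41 kW = 264.0 h

264.0 h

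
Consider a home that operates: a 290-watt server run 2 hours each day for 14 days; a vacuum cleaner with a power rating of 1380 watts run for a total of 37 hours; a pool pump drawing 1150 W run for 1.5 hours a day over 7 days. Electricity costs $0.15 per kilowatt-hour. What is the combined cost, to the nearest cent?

$10.69

server: Runtime = 2 h/day × 14 days = 28 h
server: 0.29 kW × 28 h = 8.12 kWh
vacuum cleaner: 1.38 kW × 37 h = 51.06 kWh
pool pump: Runtime = 1.5 h/day × 7 days = 10.5 h
pool pump: 1.15 kW × 10.5 h = 12.075 kWh
Total energy = 71.255 kWh
Cost = 71.255 × $0.15 = $10.69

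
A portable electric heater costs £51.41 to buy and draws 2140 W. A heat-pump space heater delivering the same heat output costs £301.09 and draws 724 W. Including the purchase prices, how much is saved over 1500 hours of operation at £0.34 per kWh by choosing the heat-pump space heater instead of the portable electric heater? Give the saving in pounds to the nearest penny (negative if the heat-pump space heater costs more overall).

portable electric heater: £51.41 + (2140/1000) kW × 1500 h × £0.34 = £51.41 + £1091.4 = £1142.81
heat-pump space heater: £301.09 + (724/1000) kW × 1500 h × £0.34 = £301.09 + £369.24 = £670.33
Saving = £1142.81 − £670.33 = £472.48

£472.48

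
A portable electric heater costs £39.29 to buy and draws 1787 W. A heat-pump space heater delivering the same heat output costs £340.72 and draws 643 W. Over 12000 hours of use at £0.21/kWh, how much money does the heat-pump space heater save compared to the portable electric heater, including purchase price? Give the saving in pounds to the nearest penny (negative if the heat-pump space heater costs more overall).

£2581.45

portable electric heater: £39.29 + (1787/1000) kW × 12000 h × £0.21 = £39.29 + £4503.24 = £4542.53
heat-pump space heater: £340.72 + (643/1000) kW × 12000 h × £0.21 = £340.72 + £1620.36 = £1961.08
Saving = £4542.53 − £1961.08 = £2581.45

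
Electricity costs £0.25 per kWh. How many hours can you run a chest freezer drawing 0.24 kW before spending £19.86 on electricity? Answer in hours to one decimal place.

331.0 h

Energy available = £19.86 ÷ £0.25/kWh = 79.44 kWh
Hours = 79.44 kWh ÷ 0.24 kW = 331.0 h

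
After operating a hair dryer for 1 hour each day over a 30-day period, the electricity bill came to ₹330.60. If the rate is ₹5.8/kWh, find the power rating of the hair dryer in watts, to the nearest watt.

Energy = ₹330.60 ÷ ₹5.8/kWh = 57 kWh
Runtime = 1 h/day × 30 days = 30 h
Power = 57 kWh ÷ 30 h = 1.9 kW = 1900 W

1900 W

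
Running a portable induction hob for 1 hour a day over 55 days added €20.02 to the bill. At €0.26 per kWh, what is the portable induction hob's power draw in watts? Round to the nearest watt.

Energy = €20.02 ÷ €0.26/kWh = 77 kWh
Runtime = 1 h/day × 55 days = 55 h
Power = 77 kWh ÷ 55 h = 1.4 kW = 1400 W

1400 W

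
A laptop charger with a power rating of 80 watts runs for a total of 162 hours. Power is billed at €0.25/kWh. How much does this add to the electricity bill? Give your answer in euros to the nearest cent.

Energy = 0.08 kW × 162 h = 12.96 kWh
Cost = 12.96 kWh × €0.25/kWh = €3.24

€3.24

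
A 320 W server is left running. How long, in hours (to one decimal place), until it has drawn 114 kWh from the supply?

Hours = 114 kWh ÷ 0.32 kW = 356.3 h

356.3 h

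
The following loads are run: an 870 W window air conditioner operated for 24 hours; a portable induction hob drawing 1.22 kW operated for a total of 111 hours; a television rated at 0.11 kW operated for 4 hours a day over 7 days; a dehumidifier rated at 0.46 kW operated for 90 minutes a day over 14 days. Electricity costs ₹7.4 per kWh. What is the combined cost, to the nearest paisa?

₹1250.90

window air conditioner: 0.87 kW × 24 h = 20.88 kWh
portable induction hob: 1.22 kW × 111 h = 135.42 kWh
television: Runtime = 4 h/day × 7 days = 28 h
television: 0.11 kW × 28 h = 3.08 kWh
dehumidifier: Runtime = 90 min × 14 = 1260 min = 21 h
dehumidifier: 0.46 kW × 21 h = 9.66 kWh
Total energy = 169.04 kWh
Cost = 169.04 × ₹7.4 = ₹1250.90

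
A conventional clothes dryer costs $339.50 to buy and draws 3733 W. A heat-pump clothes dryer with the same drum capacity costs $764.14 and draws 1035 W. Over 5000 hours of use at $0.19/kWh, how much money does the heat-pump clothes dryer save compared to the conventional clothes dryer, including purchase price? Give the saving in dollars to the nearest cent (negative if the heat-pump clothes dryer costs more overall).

$2138.46

conventional clothes dryer: $339.50 + (3733/1000) kW × 5000 h × $0.19 = $339.50 + $3546.35 = $3885.85
heat-pump clothes dryer: $764.14 + (1035/1000) kW × 5000 h × $0.19 = $764.14 + $983.25 = $1747.39
Saving = $3885.85 − $1747.39 = $2138.46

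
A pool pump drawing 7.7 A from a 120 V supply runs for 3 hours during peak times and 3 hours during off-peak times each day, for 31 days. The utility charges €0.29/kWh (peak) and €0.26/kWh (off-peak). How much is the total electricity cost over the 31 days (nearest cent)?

€47.26

Power = 7.7 A × 120 V = 924 W = 0.924 kW
Peak energy = 0.924 kW × 3 h × 31 = 85.932 kWh
Off-peak energy = 0.924 kW × 3 h × 31 = 85.932 kWh
Cost = 85.932 × €0.29 + 85.932 × €0.26 = €24.92028 + €22.34232 = €47.26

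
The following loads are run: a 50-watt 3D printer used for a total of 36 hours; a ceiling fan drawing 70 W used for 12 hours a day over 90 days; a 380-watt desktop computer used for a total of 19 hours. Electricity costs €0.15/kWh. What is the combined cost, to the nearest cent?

€12.69

3D printer: 0.05 kW × 36 h = 1.8 kWh
ceiling fan: Runtime = 12 h/day × 90 days = 1080 h
ceiling fan: 0.07 kW × 1080 h = 75.6 kWh
desktop computer: 0.38 kW × 19 h = 7.22 kWh
Total energy = 84.62 kWh
Cost = 84.62 × €0.15 = €12.69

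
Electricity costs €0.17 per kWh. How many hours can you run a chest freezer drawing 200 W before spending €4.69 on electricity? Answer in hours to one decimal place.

137.9 h

Energy available = €4.69 ÷ €0.17/kWh = 27.5882 kWh
Hours = 27.5882 kWh ÷ 0.2 kW = 137.9 h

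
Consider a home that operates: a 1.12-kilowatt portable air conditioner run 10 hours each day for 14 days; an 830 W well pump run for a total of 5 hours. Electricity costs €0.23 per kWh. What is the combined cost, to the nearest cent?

€37.02

portable air conditioner: Runtime = 10 h/day × 14 days = 140 h
portable air conditioner: 1.12 kW × 140 h = 156.8 kWh
well pump: 0.83 kW × 5 h = 4.15 kWh
Total energy = 160.95 kWh
Cost = 160.95 × €0.23 = €37.02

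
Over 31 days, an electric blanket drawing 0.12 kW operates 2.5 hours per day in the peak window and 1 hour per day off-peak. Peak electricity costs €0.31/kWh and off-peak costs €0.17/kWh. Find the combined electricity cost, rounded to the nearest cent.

€3.52

Peak energy = 0.12 kW × 2.5 h × 31 = 9.3 kWh
Off-peak energy = 0.12 kW × 1 h × 31 = 3.72 kWh
Cost = 9.3 × €0.31 + 3.72 × €0.17 = €2.883 + €0.6324 = €3.52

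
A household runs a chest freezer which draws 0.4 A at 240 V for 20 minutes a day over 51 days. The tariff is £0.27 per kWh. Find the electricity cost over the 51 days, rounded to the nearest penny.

Power = 0.4 A × 240 V = 96 W = 0.096 kW
Runtime = 20 min × 51 = 1020 min = 17 h
Energy = 0.096 kW × 17 h = 1.632 kWh
Cost = 1.632 kWh × £0.27/kWh = £0.44

£0.44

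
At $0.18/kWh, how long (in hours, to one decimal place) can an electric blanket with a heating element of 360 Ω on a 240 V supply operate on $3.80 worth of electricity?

131.9 h

Power = V²/R = 240²/360 = 160 W = 0.16 kW
Energy available = $3.80 ÷ $0.18/kWh = 21.1111 kWh
Hours = 21.1111 kWh ÷ 0.16 kW = 131.9 h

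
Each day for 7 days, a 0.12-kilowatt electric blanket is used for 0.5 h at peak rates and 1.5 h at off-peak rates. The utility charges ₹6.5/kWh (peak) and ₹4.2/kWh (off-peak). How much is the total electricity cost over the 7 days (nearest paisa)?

₹8.02

Peak energy = 0.12 kW × 0.5 h × 7 = 0.42 kWh
Off-peak energy = 0.12 kW × 1.5 h × 7 = 1.26 kWh
Cost = 0.42 × ₹6.5 + 1.26 × ₹4.2 = ₹2.73 + ₹5.292 = ₹8.02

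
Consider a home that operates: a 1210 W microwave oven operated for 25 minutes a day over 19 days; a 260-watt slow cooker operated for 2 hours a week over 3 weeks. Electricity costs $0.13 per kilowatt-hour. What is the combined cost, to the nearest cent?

microwave oven: Runtime = 25 min × 19 = 475 min = 7.916666… h
microwave oven: 1.21 kW × 7.916666… h = 9.579166… kWh
slow cooker: Runtime = 2 h/week × 3 weeks = 6 h
slow cooker: 0.26 kW × 6 h = 1.56 kWh
Total energy = 11.139166… kWh
Cost = 11.139166… × $0.13 = $1.45

$1.45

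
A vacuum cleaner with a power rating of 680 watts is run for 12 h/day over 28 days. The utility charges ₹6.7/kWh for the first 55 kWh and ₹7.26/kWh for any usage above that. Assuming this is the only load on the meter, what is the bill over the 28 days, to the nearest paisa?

Runtime = 12 h/day × 28 days = 336 h
Energy = 0.68 kW × 336 h = 228.48 kWh
Tier 1 (0–55 kWh): 55 × ₹6.7 = ₹368.5
Above 55 kWh: 173.48 × ₹7.26 = ₹1259.4648
Bill = ₹1627.96

₹1627.96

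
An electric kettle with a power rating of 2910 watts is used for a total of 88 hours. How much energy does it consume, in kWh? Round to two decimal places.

Energy = 2.91 kW × 88 h = 256.08 kWh

256.08 kWh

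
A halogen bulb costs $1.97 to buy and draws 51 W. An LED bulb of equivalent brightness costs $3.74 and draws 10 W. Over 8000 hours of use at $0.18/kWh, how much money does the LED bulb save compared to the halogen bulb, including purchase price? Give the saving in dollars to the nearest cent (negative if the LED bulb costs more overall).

$57.27

halogen bulb: $1.97 + (51/1000) kW × 8000 h × $0.18 = $1.97 + $73.44 = $75.41
LED bulb: $3.74 + (10/1000) kW × 8000 h × $0.18 = $3.74 + $14.4 = $18.14
Saving = $75.41 − $18.14 = $57.27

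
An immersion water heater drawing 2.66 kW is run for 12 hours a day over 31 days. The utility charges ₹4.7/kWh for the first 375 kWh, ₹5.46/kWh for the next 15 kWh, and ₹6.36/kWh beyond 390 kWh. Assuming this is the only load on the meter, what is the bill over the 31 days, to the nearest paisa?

₹5657.35

Runtime = 12 h/day × 31 days = 372 h
Energy = 2.66 kW × 372 h = 989.52 kWh
Tier 1 (0–375 kWh): 375 × ₹4.7 = ₹1762.5
Tier 2 (375–390 kWh): 15 × ₹5.46 = ₹81.9
Above 390 kWh: 599.52 × ₹6.36 = ₹3812.9472
Bill = ₹5657.35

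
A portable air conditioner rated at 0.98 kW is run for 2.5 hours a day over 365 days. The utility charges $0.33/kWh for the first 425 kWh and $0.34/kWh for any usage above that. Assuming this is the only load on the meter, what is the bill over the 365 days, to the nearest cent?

$299.80

Runtime = 2.5 h/day × 365 days = 912.5 h
Energy = 0.98 kW × 912.5 h = 894.25 kWh
Tier 1 (0–425 kWh): 425 × $0.33 = $140.25
Above 425 kWh: 469.25 × $0.34 = $159.545
Bill = $299.80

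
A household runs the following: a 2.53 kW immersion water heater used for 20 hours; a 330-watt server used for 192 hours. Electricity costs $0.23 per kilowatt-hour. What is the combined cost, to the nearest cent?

$26.21

immersion water heater: 2.53 kW × 20 h = 50.6 kWh
server: 0.33 kW × 192 h = 63.36 kWh
Total energy = 113.96 kWh
Cost = 113.96 × $0.23 = $26.21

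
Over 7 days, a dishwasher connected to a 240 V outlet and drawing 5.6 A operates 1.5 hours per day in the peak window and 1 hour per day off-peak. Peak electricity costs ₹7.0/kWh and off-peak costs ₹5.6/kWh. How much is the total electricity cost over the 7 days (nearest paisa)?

Power = 5.6 A × 240 V = 1344 W = 1.344 kW
Peak energy = 1.344 kW × 1.5 h × 7 = 14.112 kWh
Off-peak energy = 1.344 kW × 1 h × 7 = 9.408 kWh
Cost = 14.112 × ₹7.0 + 9.408 × ₹5.6 = ₹98.784 + ₹52.6848 = ₹151.47

₹151.47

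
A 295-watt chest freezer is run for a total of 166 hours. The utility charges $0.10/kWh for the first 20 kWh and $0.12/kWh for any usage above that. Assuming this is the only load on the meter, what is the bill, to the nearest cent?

Energy = 0.295 kW × 166 h = 48.97 kWh
Tier 1 (0–20 kWh): 20 × $0.10 = $2
Above 20 kWh: 28.97 × $0.12 = $3.4764
Bill = $5.48

$5.48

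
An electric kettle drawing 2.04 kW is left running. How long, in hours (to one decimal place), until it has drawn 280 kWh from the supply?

Hours = 280 kWh ÷ 2.04 kW = 137.3 h

137.3 h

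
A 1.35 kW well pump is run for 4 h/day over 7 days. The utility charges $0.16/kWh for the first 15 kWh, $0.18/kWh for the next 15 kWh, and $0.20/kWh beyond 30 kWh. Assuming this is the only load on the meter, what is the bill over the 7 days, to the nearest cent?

$6.66

Runtime = 4 h/day × 7 days = 28 h
Energy = 1.35 kW × 28 h = 37.8 kWh
Tier 1 (0–15 kWh): 15 × $0.16 = $2.4
Tier 2 (15–30 kWh): 15 × $0.18 = $2.7
Above 30 kWh: 7.8 × $0.20 = $1.56
Bill = $6.66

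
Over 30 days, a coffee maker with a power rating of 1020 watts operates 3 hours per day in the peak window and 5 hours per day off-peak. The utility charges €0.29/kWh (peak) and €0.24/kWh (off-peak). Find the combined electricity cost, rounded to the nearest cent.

€63.34

Peak energy = 1.02 kW × 3 h × 30 = 91.8 kWh
Off-peak energy = 1.02 kW × 5 h × 30 = 153 kWh
Cost = 91.8 × €0.29 + 153 × €0.24 = €26.622 + €36.72 = €63.34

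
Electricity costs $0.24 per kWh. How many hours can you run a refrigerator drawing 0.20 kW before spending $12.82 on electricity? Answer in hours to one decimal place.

267.1 h

Energy available = $12.82 ÷ $0.24/kWh = 53.4167 kWh
Hours = 53.4167 kWh ÷ 0.2 kW = 267.1 h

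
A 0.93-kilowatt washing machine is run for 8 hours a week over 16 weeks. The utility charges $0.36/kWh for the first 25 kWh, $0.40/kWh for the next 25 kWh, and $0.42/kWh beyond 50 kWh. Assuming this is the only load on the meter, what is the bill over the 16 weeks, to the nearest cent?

$48.00

Runtime = 8 h/week × 16 weeks = 128 h
Energy = 0.93 kW × 128 h = 119.04 kWh
Tier 1 (0–25 kWh): 25 × $0.36 = $9
Tier 2 (25–50 kWh): 25 × $0.40 = $10
Above 50 kWh: 69.04 × $0.42 = $28.9968
Bill = $48.00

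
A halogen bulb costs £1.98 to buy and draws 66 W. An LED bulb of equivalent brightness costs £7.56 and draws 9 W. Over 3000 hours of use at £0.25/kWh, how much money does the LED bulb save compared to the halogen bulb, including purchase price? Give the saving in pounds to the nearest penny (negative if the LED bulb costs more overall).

£37.17

halogen bulb: £1.98 + (66/1000) kW × 3000 h × £0.25 = £1.98 + £49.5 = £51.48
LED bulb: £7.56 + (9/1000) kW × 3000 h × £0.25 = £7.56 + £6.75 = £14.31
Saving = £51.48 − £14.31 = £37.17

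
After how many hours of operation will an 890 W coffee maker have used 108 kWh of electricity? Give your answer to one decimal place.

121.3 h

Hours = 108 kWh ÷ 0.89 kW = 121.3 h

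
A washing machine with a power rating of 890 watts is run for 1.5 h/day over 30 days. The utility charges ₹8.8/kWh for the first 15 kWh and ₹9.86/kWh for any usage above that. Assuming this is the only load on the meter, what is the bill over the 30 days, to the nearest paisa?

Runtime = 1.5 h/day × 30 days = 45 h
Energy = 0.89 kW × 45 h = 40.05 kWh
Tier 1 (0–15 kWh): 15 × ₹8.8 = ₹132
Above 15 kWh: 25.05 × ₹9.86 = ₹246.993
Bill = ₹378.99

₹378.99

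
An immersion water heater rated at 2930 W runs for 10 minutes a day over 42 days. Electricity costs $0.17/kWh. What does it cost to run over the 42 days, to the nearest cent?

$3.49

Runtime = 10 min × 42 = 420 min = 7 h
Energy = 2.93 kW × 7 h = 20.51 kWh
Cost = 20.51 kWh × $0.17/kWh = $3.49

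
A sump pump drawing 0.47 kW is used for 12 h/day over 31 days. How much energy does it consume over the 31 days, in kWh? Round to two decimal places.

174.84 kWh

Runtime = 12 h/day × 31 days = 372 h
Energy = 0.47 kW × 372 h = 174.84 kWh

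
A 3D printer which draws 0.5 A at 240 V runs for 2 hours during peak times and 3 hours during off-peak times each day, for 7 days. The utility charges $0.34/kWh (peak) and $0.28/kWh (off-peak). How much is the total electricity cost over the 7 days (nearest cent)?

$1.28

Power = 0.5 A × 240 V = 120 W = 0.12 kW
Peak energy = 0.12 kW × 2 h × 7 = 1.68 kWh
Off-peak energy = 0.12 kW × 3 h × 7 = 2.52 kWh
Cost = 1.68 × $0.34 + 2.52 × $0.28 = $0.5712 + $0.7056 = $1.28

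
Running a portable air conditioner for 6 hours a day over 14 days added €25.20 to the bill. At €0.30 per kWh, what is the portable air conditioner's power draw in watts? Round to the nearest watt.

1000 W

Energy = €25.20 ÷ €0.30/kWh = 84 kWh
Runtime = 6 h/day × 14 days = 84 h
Power = 84 kWh ÷ 84 h = 1 kW = 1000 W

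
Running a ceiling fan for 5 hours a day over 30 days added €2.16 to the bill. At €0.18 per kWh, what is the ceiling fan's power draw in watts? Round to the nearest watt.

Energy = €2.16 ÷ €0.18/kWh = 12 kWh
Runtime = 5 h/day × 30 days = 150 h
Power = 12 kWh ÷ 150 h = 0.08 kW = 80 W

80 W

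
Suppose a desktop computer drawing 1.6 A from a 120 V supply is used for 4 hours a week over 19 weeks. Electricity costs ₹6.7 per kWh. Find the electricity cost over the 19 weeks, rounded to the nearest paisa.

Power = 1.6 A × 120 V = 192 W = 0.192 kW
Runtime = 4 h/week × 19 weeks = 76 h
Energy = 0.192 kW × 76 h = 14.592 kWh
Cost = 14.592 kWh × ₹6.7/kWh = ₹97.77

₹97.77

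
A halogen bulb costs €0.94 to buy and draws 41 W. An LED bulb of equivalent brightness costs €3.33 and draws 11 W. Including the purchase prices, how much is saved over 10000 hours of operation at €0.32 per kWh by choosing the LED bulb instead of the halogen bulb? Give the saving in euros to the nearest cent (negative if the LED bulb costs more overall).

€93.61

halogen bulb: €0.94 + (41/1000) kW × 10000 h × €0.32 = €0.94 + €131.2 = €132.14
LED bulb: €3.33 + (11/1000) kW × 10000 h × €0.32 = €3.33 + €35.2 = €38.53
Saving = €132.14 − €38.53 = €93.61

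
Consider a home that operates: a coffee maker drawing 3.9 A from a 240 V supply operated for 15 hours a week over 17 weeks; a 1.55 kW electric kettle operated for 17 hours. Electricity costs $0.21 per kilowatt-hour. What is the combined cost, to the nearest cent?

$55.66

coffee maker: Power = 3.9 A × 240 V = 936 W = 0.936 kW
coffee maker: Runtime = 15 h/week × 17 weeks = 255 h
coffee maker: 0.936 kW × 255 h = 238.68 kWh
electric kettle: 1.55 kW × 17 h = 26.35 kWh
Total energy = 265.03 kWh
Cost = 265.03 × $0.21 = $55.66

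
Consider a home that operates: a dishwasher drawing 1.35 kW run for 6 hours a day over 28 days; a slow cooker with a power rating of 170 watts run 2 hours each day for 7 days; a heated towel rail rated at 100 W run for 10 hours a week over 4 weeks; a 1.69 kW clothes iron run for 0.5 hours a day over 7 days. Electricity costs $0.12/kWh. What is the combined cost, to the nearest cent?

$28.69

dishwasher: Runtime = 6 h/day × 28 days = 168 h
dishwasher: 1.35 kW × 168 h = 226.8 kWh
slow cooker: Runtime = 2 h/day × 7 days = 14 h
slow cooker: 0.17 kW × 14 h = 2.38 kWh
heated towel rail: Runtime = 10 h/week × 4 weeks = 40 h
heated towel rail: 0.1 kW × 40 h = 4 kWh
clothes iron: Runtime = 0.5 h/day × 7 days = 3.5 h
clothes iron: 1.69 kW × 3.5 h = 5.915 kWh
Total energy = 239.095 kWh
Cost = 239.095 × $0.12 = $28.69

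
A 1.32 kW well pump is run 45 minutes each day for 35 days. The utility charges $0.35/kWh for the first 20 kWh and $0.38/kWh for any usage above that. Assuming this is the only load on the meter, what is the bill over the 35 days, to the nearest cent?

Runtime = 45 min × 35 = 1575 min = 26.25 h
Energy = 1.32 kW × 26.25 h = 34.65 kWh
Tier 1 (0–20 kWh): 20 × $0.35 = $7
Above 20 kWh: 14.65 × $0.38 = $5.567
Bill = $12.57

$12.57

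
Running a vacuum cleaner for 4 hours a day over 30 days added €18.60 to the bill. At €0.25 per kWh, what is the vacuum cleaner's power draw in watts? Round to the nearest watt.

Energy = €18.60 ÷ €0.25/kWh = 74.4 kWh
Runtime = 4 h/day × 30 days = 120 h
Power = 74.4 kWh ÷ 120 h = 0.62 kW = 620 W

620 W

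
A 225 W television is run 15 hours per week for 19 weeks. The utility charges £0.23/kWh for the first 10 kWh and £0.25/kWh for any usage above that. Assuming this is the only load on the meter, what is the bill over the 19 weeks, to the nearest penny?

Runtime = 15 h/week × 19 weeks = 285 h
Energy = 0.225 kW × 285 h = 64.125 kWh
Tier 1 (0–10 kWh): 10 × £0.23 = £2.3
Above 10 kWh: 54.125 × £0.25 = £13.53125
Bill = £15.83

£15.83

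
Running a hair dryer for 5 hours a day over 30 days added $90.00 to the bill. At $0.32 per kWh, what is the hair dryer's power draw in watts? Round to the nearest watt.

Energy = $90.00 ÷ $0.32/kWh = 281.25 kWh
Runtime = 5 h/day × 30 days = 150 h
Power = 281.25 kWh ÷ 150 h = 1.875 kW = 1875 W

1875 W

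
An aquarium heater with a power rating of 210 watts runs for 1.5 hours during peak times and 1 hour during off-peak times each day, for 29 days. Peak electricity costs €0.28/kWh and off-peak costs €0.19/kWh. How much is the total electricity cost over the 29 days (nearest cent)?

Peak energy = 0.21 kW × 1.5 h × 29 = 9.135 kWh
Off-peak energy = 0.21 kW × 1 h × 29 = 6.09 kWh
Cost = 9.135 × €0.28 + 6.09 × €0.19 = €2.5578 + €1.1571 = €3.71

€3.71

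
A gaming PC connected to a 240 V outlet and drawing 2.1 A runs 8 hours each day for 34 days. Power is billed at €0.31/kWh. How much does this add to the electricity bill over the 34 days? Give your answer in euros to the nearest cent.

€42.50

Power = 2.1 A × 240 V = 504 W = 0.504 kW
Runtime = 8 h/day × 34 days = 272 h
Energy = 0.504 kW × 272 h = 137.088 kWh
Cost = 137.088 kWh × €0.31/kWh = €42.50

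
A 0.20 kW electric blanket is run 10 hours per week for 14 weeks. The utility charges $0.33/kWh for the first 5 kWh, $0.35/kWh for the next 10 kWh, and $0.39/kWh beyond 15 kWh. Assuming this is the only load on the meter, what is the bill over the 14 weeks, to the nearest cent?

Runtime = 10 h/week × 14 weeks = 140 h
Energy = 0.2 kW × 140 h = 28 kWh
Tier 1 (0–5 kWh): 5 × $0.33 = $1.65
Tier 2 (5–15 kWh): 10 × $0.35 = $3.5
Above 15 kWh: 13 × $0.39 = $5.07
Bill = $10.22

$10.22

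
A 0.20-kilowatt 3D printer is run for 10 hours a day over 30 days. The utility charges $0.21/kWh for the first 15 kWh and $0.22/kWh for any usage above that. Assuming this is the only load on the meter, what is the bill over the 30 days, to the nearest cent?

$13.05

Runtime = 10 h/day × 30 days = 300 h
Energy = 0.2 kW × 300 h = 60 kWh
Tier 1 (0–15 kWh): 15 × $0.21 = $3.15
Above 15 kWh: 45 × $0.22 = $9.9
Bill = $13.05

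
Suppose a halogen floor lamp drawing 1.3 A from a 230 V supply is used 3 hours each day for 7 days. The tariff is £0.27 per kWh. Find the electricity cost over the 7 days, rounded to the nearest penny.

£1.70

Power = 1.3 A × 230 V = 299 W = 0.299 kW
Runtime = 3 h/day × 7 days = 21 h
Energy = 0.299 kW × 21 h = 6.279 kWh
Cost = 6.279 kWh × £0.27/kWh = £1.70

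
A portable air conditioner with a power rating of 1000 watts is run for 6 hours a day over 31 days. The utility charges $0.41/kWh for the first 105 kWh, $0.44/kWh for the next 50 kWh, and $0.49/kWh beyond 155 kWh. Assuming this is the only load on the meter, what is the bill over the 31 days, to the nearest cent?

Runtime = 6 h/day × 31 days = 186 h
Energy = 1 kW × 186 h = 186 kWh
Tier 1 (0–105 kWh): 105 × $0.41 = $43.05
Tier 2 (105–155 kWh): 50 × $0.44 = $22
Above 155 kWh: 31 × $0.49 = $15.19
Bill = $80.24

$80.24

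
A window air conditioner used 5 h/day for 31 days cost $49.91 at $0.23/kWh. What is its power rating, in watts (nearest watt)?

1400 W

Energy = $49.91 ÷ $0.23/kWh = 217 kWh
Runtime = 5 h/day × 31 days = 155 h
Power = 217 kWh ÷ 155 h = 1.4 kW = 1400 W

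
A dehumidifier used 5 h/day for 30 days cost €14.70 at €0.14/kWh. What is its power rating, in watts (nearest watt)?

Energy = €14.70 ÷ €0.14/kWh = 105 kWh
Runtime = 5 h/day × 30 days = 150 h
Power = 105 kWh ÷ 150 h = 0.7 kW = 700 W

700 W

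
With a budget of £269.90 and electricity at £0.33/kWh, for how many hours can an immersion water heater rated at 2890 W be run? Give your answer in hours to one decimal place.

Energy available = £269.90 ÷ £0.33/kWh = 817.8788 kWh
Hours = 817.8788 kWh ÷ 2.89 kW = 283.0 h

283.0 h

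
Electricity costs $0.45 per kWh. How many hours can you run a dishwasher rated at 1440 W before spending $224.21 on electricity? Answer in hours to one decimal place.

346.0 h

Energy available = $224.21 ÷ $0.45/kWh = 498.2444 kWh
Hours = 498.2444 kWh ÷ 1.44 kW = 346.0 h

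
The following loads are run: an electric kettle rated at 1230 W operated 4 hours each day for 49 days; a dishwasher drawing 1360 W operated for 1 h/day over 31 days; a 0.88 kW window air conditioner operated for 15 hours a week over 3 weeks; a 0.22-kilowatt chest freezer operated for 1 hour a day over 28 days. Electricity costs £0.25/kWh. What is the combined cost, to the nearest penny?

£82.25

electric kettle: Runtime = 4 h/day × 49 days = 196 h
electric kettle: 1.23 kW × 196 h = 241.08 kWh
dishwasher: Runtime = 1 h/day × 31 days = 31 h
dishwasher: 1.36 kW × 31 h = 42.16 kWh
window air conditioner: Runtime = 15 h/week × 3 weeks = 45 h
window air conditioner: 0.88 kW × 45 h = 39.6 kWh
chest freezer: Runtime = 1 h/day × 28 days = 28 h
chest freezer: 0.22 kW × 28 h = 6.16 kWh
Total energy = 329 kWh
Cost = 329 × £0.25 = £82.25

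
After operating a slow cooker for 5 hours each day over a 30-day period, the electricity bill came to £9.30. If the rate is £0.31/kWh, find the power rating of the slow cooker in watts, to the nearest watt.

200 W

Energy = £9.30 ÷ £0.31/kWh = 30 kWh
Runtime = 5 h/day × 30 days = 150 h
Power = 30 kWh ÷ 150 h = 0.2 kW = 200 W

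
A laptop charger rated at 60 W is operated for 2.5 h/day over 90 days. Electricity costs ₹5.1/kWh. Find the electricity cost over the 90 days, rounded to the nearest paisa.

Runtime = 2.5 h/day × 90 days = 225 h
Energy = 0.06 kW × 225 h = 13.5 kWh
Cost = 13.5 kWh × ₹5.1/kWh = ₹68.85

₹68.85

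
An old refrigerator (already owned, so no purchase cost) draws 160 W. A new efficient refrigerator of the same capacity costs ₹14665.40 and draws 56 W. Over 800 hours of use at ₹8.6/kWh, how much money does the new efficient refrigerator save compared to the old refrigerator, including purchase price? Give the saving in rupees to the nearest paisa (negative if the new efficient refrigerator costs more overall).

-₹13949.88

old refrigerator: ₹0.00 + (160/1000) kW × 800 h × ₹8.6 = ₹0.00 + ₹1100.8 = ₹1100.8
new efficient refrigerator: ₹14665.40 + (56/1000) kW × 800 h × ₹8.6 = ₹14665.40 + ₹385.28 = ₹15050.68
Saving = ₹1100.8 − ₹15050.68 = −₹13949.88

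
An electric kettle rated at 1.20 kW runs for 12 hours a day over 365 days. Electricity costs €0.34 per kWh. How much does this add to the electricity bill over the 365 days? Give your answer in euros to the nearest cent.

€1787.04

Runtime = 12 h/day × 365 days = 4380 h
Energy = 1.2 kW × 4380 h = 5256 kWh
Cost = 5256 kWh × €0.34/kWh = €1787.04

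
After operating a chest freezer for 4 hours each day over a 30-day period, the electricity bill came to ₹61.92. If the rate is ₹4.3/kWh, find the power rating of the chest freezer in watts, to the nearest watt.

120 W

Energy = ₹61.92 ÷ ₹4.3/kWh = 14.4 kWh
Runtime = 4 h/day × 30 days = 120 h
Power = 14.4 kWh ÷ 120 h = 0.12 kW = 120 W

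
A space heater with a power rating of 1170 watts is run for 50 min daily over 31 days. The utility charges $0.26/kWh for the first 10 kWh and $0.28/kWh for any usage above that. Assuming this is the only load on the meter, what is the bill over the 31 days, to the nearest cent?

Runtime = 50 min × 31 = 1550 min = 25.833333… h
Energy = 1.17 kW × 25.833333… h = 30.225 kWh
Tier 1 (0–10 kWh): 10 × $0.26 = $2.6
Above 10 kWh: 20.225 × $0.28 = $5.663
Bill = $8.26

$8.26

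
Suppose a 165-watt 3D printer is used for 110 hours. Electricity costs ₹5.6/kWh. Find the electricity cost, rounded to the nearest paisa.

Energy = 0.165 kW × 110 h = 18.15 kWh
Cost = 18.15 kWh × ₹5.6/kWh = ₹101.64

₹101.64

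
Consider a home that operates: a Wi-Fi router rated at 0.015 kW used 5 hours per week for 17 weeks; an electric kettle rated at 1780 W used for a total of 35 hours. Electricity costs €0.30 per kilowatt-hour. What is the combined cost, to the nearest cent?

€19.07

Wi-Fi router: Runtime = 5 h/week × 17 weeks = 85 h
Wi-Fi router: 0.015 kW × 85 h = 1.275 kWh
electric kettle: 1.78 kW × 35 h = 62.3 kWh
Total energy = 63.575 kWh
Cost = 63.575 × €0.30 = €19.07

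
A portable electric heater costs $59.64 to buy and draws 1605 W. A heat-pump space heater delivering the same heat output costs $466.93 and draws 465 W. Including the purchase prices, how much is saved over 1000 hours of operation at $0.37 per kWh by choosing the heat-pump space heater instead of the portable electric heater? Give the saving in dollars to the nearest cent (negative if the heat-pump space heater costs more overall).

portable electric heater: $59.64 + (1605/1000) kW × 1000 h × $0.37 = $59.64 + $593.85 = $653.49
heat-pump space heater: $466.93 + (465/1000) kW × 1000 h × $0.37 = $466.93 + $172.05 = $638.98
Saving = $653.49 − $638.98 = $14.51

$14.51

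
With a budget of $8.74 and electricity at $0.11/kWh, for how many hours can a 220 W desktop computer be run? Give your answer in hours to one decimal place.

Energy available = $8.74 ÷ $0.11/kWh = 79.4545 kWh
Hours = 79.4545 kWh ÷ 0.22 kW = 361.2 h

361.2 h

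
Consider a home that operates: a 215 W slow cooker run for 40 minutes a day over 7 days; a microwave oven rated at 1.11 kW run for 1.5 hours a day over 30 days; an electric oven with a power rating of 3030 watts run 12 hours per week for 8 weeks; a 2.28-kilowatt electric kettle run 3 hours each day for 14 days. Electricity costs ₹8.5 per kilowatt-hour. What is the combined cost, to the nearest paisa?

slow cooker: Runtime = 40 min × 7 = 280 min = 4.666666… h
slow cooker: 0.215 kW × 4.666666… h = 1.003333… kWh
microwave oven: Runtime = 1.5 h/day × 30 days = 45 h
microwave oven: 1.11 kW × 45 h = 49.95 kWh
electric oven: Runtime = 12 h/week × 8 weeks = 96 h
electric oven: 3.03 kW × 96 h = 290.88 kWh
electric kettle: Runtime = 3 h/day × 14 days = 42 h
electric kettle: 2.28 kW × 42 h = 95.76 kWh
Total energy = 437.593333… kWh
Cost = 437.593333… × ₹8.5 = ₹3719.54

₹3719.54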